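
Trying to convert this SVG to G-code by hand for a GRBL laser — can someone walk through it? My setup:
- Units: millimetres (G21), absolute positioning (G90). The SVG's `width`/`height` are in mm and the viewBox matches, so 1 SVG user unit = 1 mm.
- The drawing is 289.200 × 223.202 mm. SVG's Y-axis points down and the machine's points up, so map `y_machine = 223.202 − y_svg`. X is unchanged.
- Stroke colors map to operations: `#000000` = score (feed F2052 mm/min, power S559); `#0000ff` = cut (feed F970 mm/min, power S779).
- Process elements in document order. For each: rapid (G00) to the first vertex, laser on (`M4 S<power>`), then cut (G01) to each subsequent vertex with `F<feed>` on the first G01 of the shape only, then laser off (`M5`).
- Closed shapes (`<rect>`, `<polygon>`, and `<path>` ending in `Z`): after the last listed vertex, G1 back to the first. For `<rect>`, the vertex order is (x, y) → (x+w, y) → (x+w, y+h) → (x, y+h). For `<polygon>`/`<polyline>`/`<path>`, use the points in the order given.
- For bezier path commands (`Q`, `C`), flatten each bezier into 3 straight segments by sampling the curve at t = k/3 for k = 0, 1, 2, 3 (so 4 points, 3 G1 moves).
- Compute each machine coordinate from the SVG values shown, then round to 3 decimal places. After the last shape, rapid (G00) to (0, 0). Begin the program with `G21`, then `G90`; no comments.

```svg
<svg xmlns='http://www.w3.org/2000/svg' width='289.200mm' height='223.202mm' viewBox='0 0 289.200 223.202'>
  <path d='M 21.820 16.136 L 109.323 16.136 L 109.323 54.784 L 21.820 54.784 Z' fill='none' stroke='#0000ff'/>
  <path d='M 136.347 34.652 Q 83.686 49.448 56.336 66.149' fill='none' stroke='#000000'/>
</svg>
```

Since the viewBox matches the mm dimensions, user units are millimetres directly. The only transform is the Y-flip y_m = 223.202 − y_svg.

Shape 1 is a rectangle drawn with `<path>`. Its stroke #0000ff means cut at S779, F970. After flipping Y the toolpath is (21.820,207.066) → (109.323,207.066) → (109.323,168.418) → (21.820,168.418) → (21.820,207.066), returning to the start.

Shape 2 is a quadratic bezier drawn with `<path>`. Its stroke #000000 means score at S559, F2052. After flipping Y the toolpath is (136.347,188.550) → (104.052,178.474) → (77.382,167.975) → (56.336,157.053).

G21
G90
G00 X21.820 Y207.066
M4 S779
G01 X109.323 Y207.066 F970
G01 X109.323 Y168.418
G01 X21.820 Y168.418
G01 X21.820 Y207.066
M5
G00 X136.347 Y188.550
M4 S559
G01 X104.052 Y178.474 F2052
G01 X77.382 Y167.975
G01 X56.336 Y157.053
M5
G00 X0.000 Y0.000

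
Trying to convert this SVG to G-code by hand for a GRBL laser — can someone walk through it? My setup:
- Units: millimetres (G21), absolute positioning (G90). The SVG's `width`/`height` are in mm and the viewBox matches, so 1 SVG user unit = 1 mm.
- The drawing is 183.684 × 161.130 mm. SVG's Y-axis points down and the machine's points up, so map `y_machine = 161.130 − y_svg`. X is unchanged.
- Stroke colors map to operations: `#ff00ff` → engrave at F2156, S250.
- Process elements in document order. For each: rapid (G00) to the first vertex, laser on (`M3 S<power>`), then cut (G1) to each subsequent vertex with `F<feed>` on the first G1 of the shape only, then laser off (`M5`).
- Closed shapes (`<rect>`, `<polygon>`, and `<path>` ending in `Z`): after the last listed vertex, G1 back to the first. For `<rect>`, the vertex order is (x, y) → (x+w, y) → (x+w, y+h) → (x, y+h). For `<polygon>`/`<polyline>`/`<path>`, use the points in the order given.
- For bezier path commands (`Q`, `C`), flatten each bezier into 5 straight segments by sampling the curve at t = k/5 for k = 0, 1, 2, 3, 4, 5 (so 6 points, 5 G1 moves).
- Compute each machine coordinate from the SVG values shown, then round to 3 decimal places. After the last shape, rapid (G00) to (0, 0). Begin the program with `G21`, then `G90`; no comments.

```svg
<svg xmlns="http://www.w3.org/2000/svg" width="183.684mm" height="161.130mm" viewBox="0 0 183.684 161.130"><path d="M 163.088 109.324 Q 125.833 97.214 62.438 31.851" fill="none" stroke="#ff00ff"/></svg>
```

G21
G90
G00 X163.088 Y51.806
M3 S250
G1 X147.140 Y58.780 F2156
G1 X129.102 Y70.014
G1 X108.972 Y85.509
G1 X86.750 Y105.264
G1 X62.438 Y129.279
M5
G00 X0.000 Y0.000

viewBox `0 0 183.684 161.130` with mm width/height → 1 unit = 1 mm. Flip: y_m = 161.130 − y_svg.

**Shape 1** — `<path>` quadratic bezier, stroke `#ff00ff` → engrave (S250, F2156). Control points (SVG): P0=(163.088,109.324), P1=(125.833,97.214), P2=(62.438,31.851); sampled at t=k/5. Machine vertices: (163.088,51.806) → (147.140,58.780) → (129.102,70.014) → (108.972,85.509) → (86.750,105.264) → (62.438,129.279). Open path.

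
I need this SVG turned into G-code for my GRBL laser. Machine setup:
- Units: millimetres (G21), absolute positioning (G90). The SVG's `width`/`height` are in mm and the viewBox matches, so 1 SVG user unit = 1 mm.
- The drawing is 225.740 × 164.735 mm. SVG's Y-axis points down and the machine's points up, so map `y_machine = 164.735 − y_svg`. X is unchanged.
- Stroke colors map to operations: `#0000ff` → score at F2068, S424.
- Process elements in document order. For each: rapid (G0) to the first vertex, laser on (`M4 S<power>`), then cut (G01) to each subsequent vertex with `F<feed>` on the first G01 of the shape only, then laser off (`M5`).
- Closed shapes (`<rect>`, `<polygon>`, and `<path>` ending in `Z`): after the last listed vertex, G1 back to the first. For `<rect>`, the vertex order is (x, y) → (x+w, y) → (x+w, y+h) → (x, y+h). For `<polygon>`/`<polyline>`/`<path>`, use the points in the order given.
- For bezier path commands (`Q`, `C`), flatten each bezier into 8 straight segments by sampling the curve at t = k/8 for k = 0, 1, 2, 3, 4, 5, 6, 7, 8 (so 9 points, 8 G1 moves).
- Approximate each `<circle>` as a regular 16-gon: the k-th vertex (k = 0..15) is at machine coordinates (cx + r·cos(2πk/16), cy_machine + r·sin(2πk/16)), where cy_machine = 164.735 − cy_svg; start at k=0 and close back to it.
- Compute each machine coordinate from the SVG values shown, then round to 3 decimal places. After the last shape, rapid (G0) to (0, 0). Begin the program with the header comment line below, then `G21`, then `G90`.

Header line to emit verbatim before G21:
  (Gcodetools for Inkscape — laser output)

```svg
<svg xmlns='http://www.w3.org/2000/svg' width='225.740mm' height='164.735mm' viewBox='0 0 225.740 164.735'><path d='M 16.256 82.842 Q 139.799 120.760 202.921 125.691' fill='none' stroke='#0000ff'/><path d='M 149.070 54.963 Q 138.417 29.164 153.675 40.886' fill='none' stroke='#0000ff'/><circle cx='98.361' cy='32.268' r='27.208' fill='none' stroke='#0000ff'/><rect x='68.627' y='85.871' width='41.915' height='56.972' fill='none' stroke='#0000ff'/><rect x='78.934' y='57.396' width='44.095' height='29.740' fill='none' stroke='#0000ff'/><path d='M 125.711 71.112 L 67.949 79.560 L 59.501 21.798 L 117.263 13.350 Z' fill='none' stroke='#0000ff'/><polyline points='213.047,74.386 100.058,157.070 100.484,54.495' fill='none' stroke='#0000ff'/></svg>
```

viewBox `0 0 225.740 164.735` with mm width/height → 1 unit = 1 mm. Flip: y_m = 164.735 − y_svg.

**Shape 1** — `<path>` quadratic bezier, stroke `#0000ff` → score (S424, F2068). Control points (SVG): P0=(16.256,82.842), P1=(139.799,120.760), P2=(202.921,125.691); sampled at t=k/8. Machine vertices: (16.256,81.893) → (46.198,72.929) → (74.251,64.996) → (100.417,58.093) → (124.694,52.222) → (147.083,47.381) → (167.584,43.571) → (186.196,40.792) → (202.921,39.044). Open path.

**Shape 2** — `<path>` quadratic bezier, stroke `#0000ff` → score (S424, F2068). Control points (SVG): P0=(149.070,54.963), P1=(138.417,29.164), P2=(153.675,40.886); sampled at t=k/8. Machine vertices: (149.070,109.772) → (146.812,115.635) → (145.363,120.326) → (144.724,123.845) → (144.895,126.191) → (145.875,127.364) → (147.665,127.365) → (150.265,126.193) → (153.675,123.849). Open path.

**Shape 3** — `<circle>` circle, stroke `#0000ff` → score (S424, F2068). Machine vertices: (125.569,132.467) → (123.498,142.879) → (117.600,151.706) → (108.773,157.604) → (98.361,159.675) → (87.949,157.604) → (79.122,151.706) → (73.224,142.879) → (71.153,132.467) → (73.224,122.055) → (79.122,113.228) → (87.949,107.330) → (98.361,105.259) → (108.773,107.330) → (117.600,113.228) → (123.498,122.055) → (125.569,132.467). Closed: final G1 returns to the first vertex.

**Shape 4** — `<rect>` rectangle, stroke `#0000ff` → score (S424, F2068). Machine vertices: (68.627,78.864) → (110.542,78.864) → (110.542,21.892) → (68.627,21.892) → (68.627,78.864). Closed: final G1 returns to the first vertex.

**Shape 5** — `<rect>` rectangle, stroke `#0000ff` → score (S424, F2068). Machine vertices: (78.934,107.339) → (123.029,107.339) → (123.029,77.599) → (78.934,77.599) → (78.934,107.339). Closed: final G1 returns to the first vertex.

**Shape 6** — `<path>` regular polygon, stroke `#0000ff` → score (S424, F2068). Machine vertices: (125.711,93.623) → (67.949,85.175) → (59.501,142.937) → (117.263,151.385) → (125.711,93.623). Closed: final G1 returns to the first vertex.

**Shape 7** — `<polyline>` open polyline, stroke `#0000ff` → score (S424, F2068). Machine vertices: (213.047,90.349) → (100.058,7.665) → (100.484,110.240). Open path.

(Gcodetools for Inkscape — laser output)
G21
G90
G0 X16.256 Y81.893
M4 S424
G01 X46.198 Y72.929 F2068
G01 X74.251 Y64.996
G01 X100.417 Y58.093
G01 X124.694 Y52.222
G01 X147.083 Y47.381
G01 X167.584 Y43.571
G01 X186.196 Y40.792
G01 X202.921 Y39.044
M5
G0 X149.070 Y109.772
M4 S424
G01 X146.812 Y115.635 F2068
G01 X145.363 Y120.326
G01 X144.724 Y123.845
G01 X144.895 Y126.191
G01 X145.875 Y127.364
G01 X147.665 Y127.365
G01 X150.265 Y126.193
G01 X153.675 Y123.849
M5
G0 X125.569 Y132.467
M4 S424
G01 X123.498 Y142.879 F2068
G01 X117.600 Y151.706
G01 X108.773 Y157.604
G01 X98.361 Y159.675
G01 X87.949 Y157.604
G01 X79.122 Y151.706
G01 X73.224 Y142.879
G01 X71.153 Y132.467
G01 X73.224 Y122.055
G01 X79.122 Y113.228
G01 X87.949 Y107.330
G01 X98.361 Y105.259
G01 X108.773 Y107.330
G01 X117.600 Y113.228
G01 X123.498 Y122.055
G01 X125.569 Y132.467
M5
G0 X68.627 Y78.864
M4 S424
G01 X110.542 Y78.864 F2068
G01 X110.542 Y21.892
G01 X68.627 Y21.892
G01 X68.627 Y78.864
M5
G0 X78.934 Y107.339
M4 S424
G01 X123.029 Y107.339 F2068
G01 X123.029 Y77.599
G01 X78.934 Y77.599
G01 X78.934 Y107.339
M5
G0 X125.711 Y93.623
M4 S424
G01 X67.949 Y85.175 F2068
G01 X59.501 Y142.937
G01 X117.263 Y151.385
G01 X125.711 Y93.623
M5
G0 X213.047 Y90.349
M4 S424
G01 X100.058 Y7.665 F2068
G01 X100.484 Y110.240
M5
G0 X0.000 Y0.000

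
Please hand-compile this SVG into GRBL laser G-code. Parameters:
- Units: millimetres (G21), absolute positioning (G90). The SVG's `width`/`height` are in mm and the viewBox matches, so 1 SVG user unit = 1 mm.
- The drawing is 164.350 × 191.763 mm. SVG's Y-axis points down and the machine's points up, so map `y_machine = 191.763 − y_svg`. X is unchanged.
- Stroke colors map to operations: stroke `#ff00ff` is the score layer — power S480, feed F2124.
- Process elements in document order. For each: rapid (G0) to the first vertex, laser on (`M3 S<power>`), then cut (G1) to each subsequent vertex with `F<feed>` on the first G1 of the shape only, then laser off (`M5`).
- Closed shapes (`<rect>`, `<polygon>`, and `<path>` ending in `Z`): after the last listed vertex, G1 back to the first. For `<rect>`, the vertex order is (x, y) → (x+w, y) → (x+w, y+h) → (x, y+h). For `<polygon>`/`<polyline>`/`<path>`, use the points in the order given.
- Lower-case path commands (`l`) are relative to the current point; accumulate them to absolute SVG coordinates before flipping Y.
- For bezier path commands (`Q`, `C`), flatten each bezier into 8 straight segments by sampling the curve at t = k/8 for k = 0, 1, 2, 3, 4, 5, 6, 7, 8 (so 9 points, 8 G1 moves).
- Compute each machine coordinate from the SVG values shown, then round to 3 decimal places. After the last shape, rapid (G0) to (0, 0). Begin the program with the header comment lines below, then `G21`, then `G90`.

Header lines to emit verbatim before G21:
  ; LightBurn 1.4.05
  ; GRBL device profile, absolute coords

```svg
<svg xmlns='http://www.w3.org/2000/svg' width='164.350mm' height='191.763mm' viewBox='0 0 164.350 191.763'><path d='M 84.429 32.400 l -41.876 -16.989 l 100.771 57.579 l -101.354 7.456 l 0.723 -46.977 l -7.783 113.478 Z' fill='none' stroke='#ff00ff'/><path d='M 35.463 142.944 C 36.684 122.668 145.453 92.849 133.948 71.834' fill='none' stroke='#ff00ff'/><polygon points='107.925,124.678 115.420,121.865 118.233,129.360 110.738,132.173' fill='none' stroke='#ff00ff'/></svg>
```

viewBox `0 0 164.350 191.763` with mm width/height → 1 unit = 1 mm. Flip: y_m = 191.763 − y_svg.

**Shape 1** — `<path>` closed polygon, stroke `#ff00ff` → score (S480, F2124). Machine vertices: (84.429,159.363) → (42.553,176.352) → (143.324,118.773) → (41.970,111.317) → (42.693,158.294) → (34.910,44.816) → (84.429,159.363). Closed: final G1 returns to the first vertex.

**Shape 2** — `<path>` cubic bezier, stroke `#ff00ff` → score (S480, F2124). Control points (SVG): P0=(35.463,142.944), P1=(36.684,122.668), P2=(145.453,92.849), P3=(133.948,71.834); sampled at t=k/8. Machine vertices: (35.463,48.819) → (40.517,56.834) → (52.984,65.529) → (70.194,74.688) → (89.478,84.097) → (108.165,93.540) → (123.585,102.804) → (133.069,111.672) → (133.948,119.929). Open path.

**Shape 3** — `<polygon>` regular polygon, stroke `#ff00ff` → score (S480, F2124). Machine vertices: (107.925,67.085) → (115.420,69.898) → (118.233,62.403) → (110.738,59.590) → (107.925,67.085). Closed: final G1 returns to the first vertex.

; LightBurn 1.4.05
; GRBL device profile, absolute coords
G21
G90
G0 X84.429 Y159.363
M3 S480
G1 X42.553 Y176.352 F2124
G1 X143.324 Y118.773
G1 X41.970 Y111.317
G1 X42.693 Y158.294
G1 X34.910 Y44.816
G1 X84.429 Y159.363
M5
G0 X35.463 Y48.819
M3 S480
G1 X40.517 Y56.834 F2124
G1 X52.984 Y65.529
G1 X70.194 Y74.688
G1 X89.478 Y84.097
G1 X108.165 Y93.540
G1 X123.585 Y102.804
G1 X133.069 Y111.672
G1 X133.948 Y119.929
M5
G0 X107.925 Y67.085
M3 S480
G1 X115.420 Y69.898 F2124
G1 X118.233 Y62.403
G1 X110.738 Y59.590
G1 X107.925 Y67.085
M5
G0 X0.000 Y0.000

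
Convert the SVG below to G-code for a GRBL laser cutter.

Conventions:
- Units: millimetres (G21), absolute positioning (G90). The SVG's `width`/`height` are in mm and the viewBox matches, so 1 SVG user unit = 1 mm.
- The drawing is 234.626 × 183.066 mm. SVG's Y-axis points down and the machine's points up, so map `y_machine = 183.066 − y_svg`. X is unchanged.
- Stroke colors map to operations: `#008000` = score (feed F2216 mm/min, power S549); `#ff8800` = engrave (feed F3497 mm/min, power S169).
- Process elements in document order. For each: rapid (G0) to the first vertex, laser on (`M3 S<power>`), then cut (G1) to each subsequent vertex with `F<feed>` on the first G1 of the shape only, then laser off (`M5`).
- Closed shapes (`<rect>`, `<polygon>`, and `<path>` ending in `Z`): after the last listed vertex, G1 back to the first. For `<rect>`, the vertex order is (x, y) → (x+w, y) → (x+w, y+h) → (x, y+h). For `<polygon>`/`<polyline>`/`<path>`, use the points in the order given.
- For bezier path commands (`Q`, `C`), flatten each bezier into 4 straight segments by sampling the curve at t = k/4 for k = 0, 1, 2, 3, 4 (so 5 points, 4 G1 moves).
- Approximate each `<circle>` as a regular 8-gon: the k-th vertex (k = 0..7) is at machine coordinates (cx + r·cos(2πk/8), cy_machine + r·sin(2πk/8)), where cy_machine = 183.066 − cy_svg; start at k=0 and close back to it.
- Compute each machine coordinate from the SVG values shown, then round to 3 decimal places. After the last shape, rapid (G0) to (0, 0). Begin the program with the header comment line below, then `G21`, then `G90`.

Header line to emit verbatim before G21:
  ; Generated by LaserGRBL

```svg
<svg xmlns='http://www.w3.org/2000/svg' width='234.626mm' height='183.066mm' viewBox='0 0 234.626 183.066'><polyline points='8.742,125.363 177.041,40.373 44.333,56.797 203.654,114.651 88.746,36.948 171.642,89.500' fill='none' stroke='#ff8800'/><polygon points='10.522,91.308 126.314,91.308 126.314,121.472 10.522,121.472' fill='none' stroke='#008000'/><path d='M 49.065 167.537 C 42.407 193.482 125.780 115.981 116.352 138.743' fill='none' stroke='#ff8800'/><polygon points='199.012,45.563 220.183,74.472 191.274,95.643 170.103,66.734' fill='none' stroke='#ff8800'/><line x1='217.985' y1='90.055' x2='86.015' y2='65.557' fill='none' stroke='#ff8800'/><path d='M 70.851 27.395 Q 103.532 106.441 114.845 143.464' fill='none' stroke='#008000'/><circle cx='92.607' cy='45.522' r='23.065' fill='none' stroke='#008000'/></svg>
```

1 u = 1 mm; y_m = 183.066 − y.

[1] `<polyline>` open polyline, #ff8800→engrave S169 F3497: (8.742,57.703) → (177.041,142.693) → (44.333,126.269) → (203.654,68.415) → (88.746,146.118) → (171.642,93.566)

[2] `<polygon>` rectangle, #008000→score S549 F2216: (10.522,91.758) → (126.314,91.758) → (126.314,61.594) → (10.522,61.594) → (10.522,91.758) (closed)

[3] `<path>` cubic bezier, #ff8800→engrave S169 F3497: (49.065,15.529) → (58.096,12.283) → (83.747,28.732) → (108.880,45.778) → (116.352,44.323)

[4] `<polygon>` regular polygon, #ff8800→engrave S169 F3497: (199.012,137.503) → (220.183,108.594) → (191.274,87.423) → (170.103,116.332) → (199.012,137.503) (closed)

[5] `<line>` line segment, #ff8800→engrave S169 F3497: (217.985,93.011) → (86.015,117.509)

[6] `<path>` quadratic bezier, #008000→score S549 F2216: (70.851,155.671) → (85.856,118.774) → (98.190,87.131) → (107.853,60.740) → (114.845,39.602)

[7] `<circle>` circle, #008000→score S549 F2216: (115.672,137.544) → (108.916,153.853) → (92.607,160.609) → (76.298,153.853) → (69.542,137.544) → (76.298,121.235) → (92.607,114.479) → (108.916,121.235) → (115.672,137.544) (closed)

; Generated by LaserGRBL
G21
G90
G0 X8.742 Y57.703
M3 S169
G1 X177.041 Y142.693 F3497
G1 X44.333 Y126.269
G1 X203.654 Y68.415
G1 X88.746 Y146.118
G1 X171.642 Y93.566
M5
G0 X10.522 Y91.758
M3 S549
G1 X126.314 Y91.758 F2216
G1 X126.314 Y61.594
G1 X10.522 Y61.594
G1 X10.522 Y91.758
M5
G0 X49.065 Y15.529
M3 S169
G1 X58.096 Y12.283 F3497
G1 X83.747 Y28.732
G1 X108.880 Y45.778
G1 X116.352 Y44.323
M5
G0 X199.012 Y137.503
M3 S169
G1 X220.183 Y108.594 F3497
G1 X191.274 Y87.423
G1 X170.103 Y116.332
G1 X199.012 Y137.503
M5
G0 X217.985 Y93.011
M3 S169
G1 X86.015 Y117.509 F3497
M5
G0 X70.851 Y155.671
M3 S549
G1 X85.856 Y118.774 F2216
G1 X98.190 Y87.131
G1 X107.853 Y60.740
G1 X114.845 Y39.602
M5
G0 X115.672 Y137.544
M3 S549
G1 X108.916 Y153.853 F2216
G1 X92.607 Y160.609
G1 X76.298 Y153.853
G1 X69.542 Y137.544
G1 X76.298 Y121.235
G1 X92.607 Y114.479
G1 X108.916 Y121.235
G1 X115.672 Y137.544
M5
G0 X0.000 Y0.000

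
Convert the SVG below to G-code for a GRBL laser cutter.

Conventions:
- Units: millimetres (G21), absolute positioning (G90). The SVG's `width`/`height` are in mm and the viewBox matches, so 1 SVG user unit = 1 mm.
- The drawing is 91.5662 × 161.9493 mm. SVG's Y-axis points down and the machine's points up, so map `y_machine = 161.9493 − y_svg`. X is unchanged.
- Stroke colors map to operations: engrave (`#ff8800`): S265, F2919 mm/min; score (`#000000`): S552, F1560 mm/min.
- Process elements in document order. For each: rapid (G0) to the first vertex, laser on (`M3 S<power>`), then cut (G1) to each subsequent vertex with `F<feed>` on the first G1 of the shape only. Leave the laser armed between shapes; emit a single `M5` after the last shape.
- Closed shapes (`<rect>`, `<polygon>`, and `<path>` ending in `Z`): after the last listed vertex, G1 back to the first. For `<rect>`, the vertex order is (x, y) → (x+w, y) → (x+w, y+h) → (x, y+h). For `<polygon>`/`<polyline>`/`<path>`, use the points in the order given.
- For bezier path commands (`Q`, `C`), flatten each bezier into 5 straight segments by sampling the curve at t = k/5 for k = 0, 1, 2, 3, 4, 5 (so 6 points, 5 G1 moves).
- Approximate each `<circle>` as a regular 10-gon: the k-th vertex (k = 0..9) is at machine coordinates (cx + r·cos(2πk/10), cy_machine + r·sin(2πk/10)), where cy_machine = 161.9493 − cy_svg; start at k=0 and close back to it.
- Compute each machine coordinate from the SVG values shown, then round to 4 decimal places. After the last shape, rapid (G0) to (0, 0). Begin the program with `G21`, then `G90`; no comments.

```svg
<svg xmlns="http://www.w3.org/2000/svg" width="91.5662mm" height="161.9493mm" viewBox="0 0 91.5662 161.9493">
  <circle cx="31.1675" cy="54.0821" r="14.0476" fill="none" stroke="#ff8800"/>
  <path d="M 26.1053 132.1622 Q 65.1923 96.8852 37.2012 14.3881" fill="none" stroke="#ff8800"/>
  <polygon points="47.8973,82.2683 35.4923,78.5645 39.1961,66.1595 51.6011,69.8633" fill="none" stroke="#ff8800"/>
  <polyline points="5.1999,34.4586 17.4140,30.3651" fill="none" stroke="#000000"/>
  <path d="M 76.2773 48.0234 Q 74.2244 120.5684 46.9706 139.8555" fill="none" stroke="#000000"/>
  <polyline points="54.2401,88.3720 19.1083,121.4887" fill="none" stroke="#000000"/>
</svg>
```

G21
G90
G0 X45.2151 Y107.8672
M3 S265
G1 X42.5322 Y116.1242 F2919
G1 X35.5084 Y121.2273
G1 X26.8266 Y121.2273
G1 X19.8028 Y116.1242
G1 X17.1199 Y107.8672
G1 X19.8028 Y99.6102
G1 X26.8266 Y94.5071
G1 X35.5084 Y94.5071
G1 X42.5322 Y99.6102
G1 X45.2151 Y107.8672
G0 X26.1053 Y29.7871
M3 S265
G1 X39.0570 Y45.7867 F2919
G1 X46.6424 Y65.5639
G1 X48.8616 Y89.1187
G1 X45.7145 Y116.4512
G1 X37.2012 Y147.5612
G0 X47.8973 Y79.6810
M3 S265
G1 X35.4923 Y83.3848 F2919
G1 X39.1961 Y95.7898
G1 X51.6011 Y92.0860
G1 X47.8973 Y79.6810
G0 X5.1999 Y127.4907
M3 S552
G1 X17.4140 Y131.5842 F1560
G0 X76.2773 Y113.9259
M3 S552
G1 X74.4481 Y87.0382 F1560
G1 X70.6028 Y64.4112
G1 X64.7415 Y46.0447
G1 X56.8641 Y31.9390
G1 X46.9706 Y22.0938
G0 X54.2401 Y73.5773
M3 S552
G1 X19.1083 Y40.4606 F1560
M5
G0 X0.0000 Y0.0000

viewBox `0 0 91.5662 161.9493` with mm width/height → 1 unit = 1 mm. Flip: y_m = 161.9493 − y_svg.

**Shape 1** — `<circle>` circle, stroke `#ff8800` → engrave (S265, F2919). Machine vertices: (45.2151,107.8672) → (42.5322,116.1242) → (35.5084,121.2273) → (26.8266,121.2273) → (19.8028,116.1242) → (17.1199,107.8672) → (19.8028,99.6102) → (26.8266,94.5071) → (35.5084,94.5071) → (42.5322,99.6102) → (45.2151,107.8672). Closed: final G1 returns to the first vertex.

**Shape 2** — `<path>` quadratic bezier, stroke `#ff8800` → engrave (S265, F2919). Control points (SVG): P0=(26.1053,132.1622), P1=(65.1923,96.8852), P2=(37.2012,14.3881); sampled at t=k/5. Machine vertices: (26.1053,29.7871) → (39.0570,45.7867) → (46.6424,65.5639) → (48.8616,89.1187) → (45.7145,116.4512) → (37.2012,147.5612). Open path.

**Shape 3** — `<polygon>` regular polygon, stroke `#ff8800` → engrave (S265, F2919). Machine vertices: (47.8973,79.6810) → (35.4923,83.3848) → (39.1961,95.7898) → (51.6011,92.0860) → (47.8973,79.6810). Closed: final G1 returns to the first vertex.

**Shape 4** — `<polyline>` line segment, stroke `#000000` → score (S552, F1560). Machine vertices: (5.1999,127.4907) → (17.4140,131.5842). Open path.

**Shape 5** — `<path>` quadratic bezier, stroke `#000000` → score (S552, F1560). Control points (SVG): P0=(76.2773,48.0234), P1=(74.2244,120.5684), P2=(46.9706,139.8555); sampled at t=k/5. Machine vertices: (76.2773,113.9259) → (74.4481,87.0382) → (70.6028,64.4112) → (64.7415,46.0447) → (56.8641,31.9390) → (46.9706,22.0938). Open path.

**Shape 6** — `<polyline>` line segment, stroke `#000000` → score (S552, F1560). Machine vertices: (54.2401,73.5773) → (19.1083,40.4606). Open path.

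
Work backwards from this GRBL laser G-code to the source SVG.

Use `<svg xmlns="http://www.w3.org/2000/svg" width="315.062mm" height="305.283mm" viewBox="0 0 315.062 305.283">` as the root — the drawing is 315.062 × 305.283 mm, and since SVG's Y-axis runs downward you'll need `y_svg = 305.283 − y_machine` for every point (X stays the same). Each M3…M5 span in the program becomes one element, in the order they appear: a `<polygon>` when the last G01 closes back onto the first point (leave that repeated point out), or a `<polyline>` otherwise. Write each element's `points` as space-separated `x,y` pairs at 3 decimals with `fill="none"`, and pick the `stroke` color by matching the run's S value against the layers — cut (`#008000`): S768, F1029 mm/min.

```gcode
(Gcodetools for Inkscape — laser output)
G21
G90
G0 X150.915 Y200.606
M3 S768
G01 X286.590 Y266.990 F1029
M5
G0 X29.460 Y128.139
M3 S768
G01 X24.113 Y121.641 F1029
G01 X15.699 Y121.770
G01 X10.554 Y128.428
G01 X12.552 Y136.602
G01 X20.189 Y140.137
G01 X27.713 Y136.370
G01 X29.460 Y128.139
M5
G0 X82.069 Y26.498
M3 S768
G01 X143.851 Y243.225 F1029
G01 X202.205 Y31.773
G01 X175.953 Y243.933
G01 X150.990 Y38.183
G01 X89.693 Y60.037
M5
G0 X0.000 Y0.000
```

<svg xmlns="http://www.w3.org/2000/svg" width="315.062mm" height="305.283mm" viewBox="0 0 315.062 305.283">
  <polyline points="150.915,104.677 286.590,38.293" fill="none" stroke="#008000"/>
  <polygon points="29.460,177.144 24.113,183.642 15.699,183.513 10.554,176.855 12.552,168.681 20.189,165.146 27.713,168.913" fill="none" stroke="#008000"/>
  <polyline points="82.069,278.785 143.851,62.058 202.205,273.510 175.953,61.350 150.990,267.100 89.693,245.246" fill="none" stroke="#008000"/>
</svg>

Machine Y-up, SVG Y-down with viewBox height 305.283, so y_svg = 305.283 − y_machine; X carries over. Every run uses S768, so all elements get stroke `#008000` (cut).

Run 1: The run is open, so emit a `<polyline>` with points (Y-flipped): 150.915,104.677 286.590,38.293.

Run 2: The run returns to its start, so emit a `<polygon>` with points (Y-flipped): 29.460,177.144 24.113,183.642 15.699,183.513 10.554,176.855 12.552,168.681 20.189,165.146 27.713,168.913.

Run 3: The run is open, so emit a `<polyline>` with points (Y-flipped): 82.069,278.785 143.851,62.058 202.205,273.510 175.953,61.350 150.990,267.100 89.693,245.246.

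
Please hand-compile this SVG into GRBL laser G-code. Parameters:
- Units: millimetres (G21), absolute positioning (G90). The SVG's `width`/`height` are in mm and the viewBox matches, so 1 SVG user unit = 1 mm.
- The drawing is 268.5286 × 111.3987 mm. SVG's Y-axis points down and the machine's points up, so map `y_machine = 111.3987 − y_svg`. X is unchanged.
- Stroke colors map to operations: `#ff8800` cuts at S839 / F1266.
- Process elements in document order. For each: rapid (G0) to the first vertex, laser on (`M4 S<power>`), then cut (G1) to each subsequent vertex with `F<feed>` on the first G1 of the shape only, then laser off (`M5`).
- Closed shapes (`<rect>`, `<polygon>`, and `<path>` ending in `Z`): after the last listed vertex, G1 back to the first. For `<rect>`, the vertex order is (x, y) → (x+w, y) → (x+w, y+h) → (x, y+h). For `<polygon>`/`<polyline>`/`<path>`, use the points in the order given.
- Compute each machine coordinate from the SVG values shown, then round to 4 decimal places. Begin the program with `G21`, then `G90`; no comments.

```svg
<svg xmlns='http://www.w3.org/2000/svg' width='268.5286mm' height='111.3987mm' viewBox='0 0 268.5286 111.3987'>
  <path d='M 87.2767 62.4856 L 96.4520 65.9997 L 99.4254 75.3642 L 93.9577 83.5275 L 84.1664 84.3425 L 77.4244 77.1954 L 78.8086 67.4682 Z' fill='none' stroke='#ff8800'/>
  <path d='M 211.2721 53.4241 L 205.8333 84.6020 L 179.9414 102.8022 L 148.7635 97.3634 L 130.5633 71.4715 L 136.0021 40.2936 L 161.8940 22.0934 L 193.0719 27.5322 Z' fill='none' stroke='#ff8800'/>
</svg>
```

G21
G90
G0 X87.2767 Y48.9131
M4 S839
G1 X96.4520 Y45.3990 F1266
G1 X99.4254 Y36.0345
G1 X93.9577 Y27.8712
G1 X84.1664 Y27.0562
G1 X77.4244 Y34.2033
G1 X78.8086 Y43.9305
G1 X87.2767 Y48.9131
M5
G0 X211.2721 Y57.9746
M4 S839
G1 X205.8333 Y26.7967 F1266
G1 X179.9414 Y8.5965
G1 X148.7635 Y14.0353
G1 X130.5633 Y39.9272
G1 X136.0021 Y71.1051
G1 X161.8940 Y89.3053
G1 X193.0719 Y83.8665
G1 X211.2721 Y57.9746
M5

viewBox `0 0 268.5286 111.3987` with mm width/height → 1 unit = 1 mm. Flip: y_m = 111.3987 − y_svg.

**Shape 1** — `<path>` regular polygon, stroke `#ff8800` → cut (S839, F1266). Machine vertices: (87.2767,48.9131) → (96.4520,45.3990) → (99.4254,36.0345) → (93.9577,27.8712) → (84.1664,27.0562) → (77.4244,34.2033) → (78.8086,43.9305) → (87.2767,48.9131). Closed: final G1 returns to the first vertex.

**Shape 2** — `<path>` regular polygon, stroke `#ff8800` → cut (S839, F1266). Machine vertices: (211.2721,57.9746) → (205.8333,26.7967) → (179.9414,8.5965) → (148.7635,14.0353) → (130.5633,39.9272) → (136.0021,71.1051) → (161.8940,89.3053) → (193.0719,83.8665) → (211.2721,57.9746). Closed: final G1 returns to the first vertex.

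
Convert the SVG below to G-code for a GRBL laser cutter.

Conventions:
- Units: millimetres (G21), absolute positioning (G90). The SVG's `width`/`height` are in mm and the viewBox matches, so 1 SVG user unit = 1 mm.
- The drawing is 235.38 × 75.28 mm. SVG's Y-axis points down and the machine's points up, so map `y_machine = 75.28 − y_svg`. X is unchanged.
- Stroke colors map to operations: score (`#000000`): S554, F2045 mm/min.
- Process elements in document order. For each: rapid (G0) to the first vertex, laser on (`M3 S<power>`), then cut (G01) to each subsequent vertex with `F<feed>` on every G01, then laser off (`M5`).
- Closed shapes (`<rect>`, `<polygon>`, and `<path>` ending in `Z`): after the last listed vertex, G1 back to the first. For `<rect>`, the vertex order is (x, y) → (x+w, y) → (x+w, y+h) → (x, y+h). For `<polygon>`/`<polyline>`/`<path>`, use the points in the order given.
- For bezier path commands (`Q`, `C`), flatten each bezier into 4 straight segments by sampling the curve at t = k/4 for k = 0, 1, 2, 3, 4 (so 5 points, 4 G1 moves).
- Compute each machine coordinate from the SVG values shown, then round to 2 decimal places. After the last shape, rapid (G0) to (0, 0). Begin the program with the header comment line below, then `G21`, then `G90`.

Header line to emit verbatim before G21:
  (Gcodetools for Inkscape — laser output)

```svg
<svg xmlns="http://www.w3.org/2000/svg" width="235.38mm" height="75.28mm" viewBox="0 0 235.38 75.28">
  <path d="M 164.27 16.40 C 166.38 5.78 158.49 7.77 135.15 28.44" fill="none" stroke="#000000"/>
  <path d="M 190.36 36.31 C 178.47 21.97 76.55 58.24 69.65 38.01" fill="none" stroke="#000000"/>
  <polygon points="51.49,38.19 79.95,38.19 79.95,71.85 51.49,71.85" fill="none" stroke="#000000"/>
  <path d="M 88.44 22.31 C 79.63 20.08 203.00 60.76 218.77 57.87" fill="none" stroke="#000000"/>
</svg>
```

viewBox `0 0 235.38 75.28` with mm width/height → 1 unit = 1 mm. Flip: y_m = 75.28 − y_svg.

**Shape 1** — `<path>` cubic bezier, stroke `#000000` → score (S554, F2045). Control points (SVG): P0=(164.27,16.40), P1=(166.38,5.78), P2=(158.49,7.77), P3=(135.15,28.44); sampled at t=k/4. Machine vertices: (164.27,58.88) → (163.89,64.39) → (159.25,64.59) → (149.84,58.93) → (135.15,46.84). Open path.

**Shape 2** — `<path>` cubic bezier, stroke `#000000` → score (S554, F2045). Control points (SVG): P0=(190.36,36.31), P1=(178.47,21.97), P2=(76.55,58.24), P3=(69.65,38.01); sampled at t=k/4. Machine vertices: (190.36,38.97) → (167.45,41.91) → (128.13,35.91) → (89.75,31.02) → (69.65,37.27). Open path.

**Shape 3** — `<polygon>` rectangle, stroke `#000000` → score (S554, F2045). Machine vertices: (51.49,37.09) → (79.95,37.09) → (79.95,3.43) → (51.49,3.43) → (51.49,37.09). Closed: final G1 returns to the first vertex.

**Shape 4** — `<path>` cubic bezier, stroke `#000000` → score (S554, F2045). Control points (SVG): P0=(88.44,22.31), P1=(79.63,20.08), P2=(203.00,60.76), P3=(218.77,57.87); sampled at t=k/4. Machine vertices: (88.44,52.97) → (102.87,47.95) → (144.39,34.94) → (190.51,22.06) → (218.77,17.41). Open path.

(Gcodetools for Inkscape — laser output)
G21
G90
G0 X164.27 Y58.88
M3 S554
G01 X163.89 Y64.39 F2045
G01 X159.25 Y64.59 F2045
G01 X149.84 Y58.93 F2045
G01 X135.15 Y46.84 F2045
M5
G0 X190.36 Y38.97
M3 S554
G01 X167.45 Y41.91 F2045
G01 X128.13 Y35.91 F2045
G01 X89.75 Y31.02 F2045
G01 X69.65 Y37.27 F2045
M5
G0 X51.49 Y37.09
M3 S554
G01 X79.95 Y37.09 F2045
G01 X79.95 Y3.43 F2045
G01 X51.49 Y3.43 F2045
G01 X51.49 Y37.09 F2045
M5
G0 X88.44 Y52.97
M3 S554
G01 X102.87 Y47.95 F2045
G01 X144.39 Y34.94 F2045
G01 X190.51 Y22.06 F2045
G01 X218.77 Y17.41 F2045
M5
G0 X0.00 Y0.00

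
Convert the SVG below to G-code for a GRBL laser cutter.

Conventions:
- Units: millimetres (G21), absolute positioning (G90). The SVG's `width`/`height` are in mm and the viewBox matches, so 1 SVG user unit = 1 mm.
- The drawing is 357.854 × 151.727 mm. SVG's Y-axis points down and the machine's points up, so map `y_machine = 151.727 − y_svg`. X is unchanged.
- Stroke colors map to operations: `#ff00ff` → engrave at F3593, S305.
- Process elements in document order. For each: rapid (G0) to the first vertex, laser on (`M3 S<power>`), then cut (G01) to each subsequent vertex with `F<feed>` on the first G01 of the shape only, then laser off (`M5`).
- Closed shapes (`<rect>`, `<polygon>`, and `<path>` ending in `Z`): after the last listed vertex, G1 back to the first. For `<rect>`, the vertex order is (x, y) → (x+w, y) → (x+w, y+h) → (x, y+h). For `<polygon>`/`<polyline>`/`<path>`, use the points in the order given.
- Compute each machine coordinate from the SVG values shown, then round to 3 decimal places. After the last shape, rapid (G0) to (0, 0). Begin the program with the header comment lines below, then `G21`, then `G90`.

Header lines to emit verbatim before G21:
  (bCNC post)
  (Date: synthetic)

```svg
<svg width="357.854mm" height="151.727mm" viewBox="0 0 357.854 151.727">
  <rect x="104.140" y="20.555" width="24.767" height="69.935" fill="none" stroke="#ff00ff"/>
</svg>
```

(bCNC post)
(Date: synthetic)
G21
G90
G0 X104.140 Y131.172
M3 S305
G01 X128.907 Y131.172 F3593
G01 X128.907 Y61.237
G01 X104.140 Y61.237
G01 X104.140 Y131.172
M5
G0 X0.000 Y0.000

1 u = 1 mm; y_m = 151.727 − y.

[1] `<rect>` rectangle, #ff00ff→engrave S305 F3593: (104.140,131.172) → (128.907,131.172) → (128.907,61.237) → (104.140,61.237) → (104.140,131.172) (closed)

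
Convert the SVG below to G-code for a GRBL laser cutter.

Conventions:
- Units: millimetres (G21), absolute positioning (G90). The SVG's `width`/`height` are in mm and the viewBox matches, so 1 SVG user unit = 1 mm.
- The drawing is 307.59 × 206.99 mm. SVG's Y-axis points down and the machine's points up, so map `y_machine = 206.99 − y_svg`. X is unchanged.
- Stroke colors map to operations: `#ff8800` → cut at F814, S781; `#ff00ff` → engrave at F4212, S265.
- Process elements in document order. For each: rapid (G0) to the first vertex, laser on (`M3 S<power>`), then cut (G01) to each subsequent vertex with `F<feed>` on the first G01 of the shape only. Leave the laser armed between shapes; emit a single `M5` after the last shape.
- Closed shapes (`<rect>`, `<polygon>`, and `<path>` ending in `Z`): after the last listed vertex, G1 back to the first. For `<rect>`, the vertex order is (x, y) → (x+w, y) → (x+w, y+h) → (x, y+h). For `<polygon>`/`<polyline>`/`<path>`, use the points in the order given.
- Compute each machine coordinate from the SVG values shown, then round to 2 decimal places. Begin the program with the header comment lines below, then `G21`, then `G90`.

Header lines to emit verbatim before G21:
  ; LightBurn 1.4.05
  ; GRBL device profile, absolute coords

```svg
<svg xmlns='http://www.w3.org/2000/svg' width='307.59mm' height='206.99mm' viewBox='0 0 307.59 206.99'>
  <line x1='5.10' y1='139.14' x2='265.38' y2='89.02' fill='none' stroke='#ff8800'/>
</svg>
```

1 u = 1 mm; y_m = 206.99 − y.

[1] `<line>` line segment, #ff8800→cut S781 F814: (5.10,67.85) → (265.38,117.97)

; LightBurn 1.4.05
; GRBL device profile, absolute coords
G21
G90
G0 X5.10 Y67.85
M3 S781
G01 X265.38 Y117.97 F814
M5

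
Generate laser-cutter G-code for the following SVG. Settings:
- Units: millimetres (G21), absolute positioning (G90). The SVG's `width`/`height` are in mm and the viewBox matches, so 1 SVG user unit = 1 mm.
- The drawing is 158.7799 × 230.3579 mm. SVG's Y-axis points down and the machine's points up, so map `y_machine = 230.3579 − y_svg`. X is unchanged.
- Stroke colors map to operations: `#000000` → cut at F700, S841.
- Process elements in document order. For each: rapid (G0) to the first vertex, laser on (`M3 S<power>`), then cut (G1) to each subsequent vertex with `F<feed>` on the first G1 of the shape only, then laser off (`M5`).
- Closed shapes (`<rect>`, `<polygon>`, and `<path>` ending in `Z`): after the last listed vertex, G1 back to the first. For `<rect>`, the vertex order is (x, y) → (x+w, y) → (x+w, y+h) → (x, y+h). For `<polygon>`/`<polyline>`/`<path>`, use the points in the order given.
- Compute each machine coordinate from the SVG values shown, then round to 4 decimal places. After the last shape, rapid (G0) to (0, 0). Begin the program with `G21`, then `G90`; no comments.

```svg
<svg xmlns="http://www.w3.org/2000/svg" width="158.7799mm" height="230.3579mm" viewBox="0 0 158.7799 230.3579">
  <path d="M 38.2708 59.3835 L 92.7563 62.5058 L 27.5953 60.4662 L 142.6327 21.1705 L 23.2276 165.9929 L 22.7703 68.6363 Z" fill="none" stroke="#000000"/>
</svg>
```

G21
G90
G0 X38.2708 Y170.9744
M3 S841
G1 X92.7563 Y167.8521 F700
G1 X27.5953 Y169.8917
G1 X142.6327 Y209.1874
G1 X23.2276 Y64.3650
G1 X22.7703 Y161.7216
G1 X38.2708 Y170.9744
M5
G0 X0.0000 Y0.0000

1 u = 1 mm; y_m = 230.3579 − y.

[1] `<path>` closed polygon, #000000→cut S841 F700: (38.2708,170.9744) → (92.7563,167.8521) → (27.5953,169.8917) → (142.6327,209.1874) → (23.2276,64.3650) → (22.7703,161.7216) → (38.2708,170.9744) (closed)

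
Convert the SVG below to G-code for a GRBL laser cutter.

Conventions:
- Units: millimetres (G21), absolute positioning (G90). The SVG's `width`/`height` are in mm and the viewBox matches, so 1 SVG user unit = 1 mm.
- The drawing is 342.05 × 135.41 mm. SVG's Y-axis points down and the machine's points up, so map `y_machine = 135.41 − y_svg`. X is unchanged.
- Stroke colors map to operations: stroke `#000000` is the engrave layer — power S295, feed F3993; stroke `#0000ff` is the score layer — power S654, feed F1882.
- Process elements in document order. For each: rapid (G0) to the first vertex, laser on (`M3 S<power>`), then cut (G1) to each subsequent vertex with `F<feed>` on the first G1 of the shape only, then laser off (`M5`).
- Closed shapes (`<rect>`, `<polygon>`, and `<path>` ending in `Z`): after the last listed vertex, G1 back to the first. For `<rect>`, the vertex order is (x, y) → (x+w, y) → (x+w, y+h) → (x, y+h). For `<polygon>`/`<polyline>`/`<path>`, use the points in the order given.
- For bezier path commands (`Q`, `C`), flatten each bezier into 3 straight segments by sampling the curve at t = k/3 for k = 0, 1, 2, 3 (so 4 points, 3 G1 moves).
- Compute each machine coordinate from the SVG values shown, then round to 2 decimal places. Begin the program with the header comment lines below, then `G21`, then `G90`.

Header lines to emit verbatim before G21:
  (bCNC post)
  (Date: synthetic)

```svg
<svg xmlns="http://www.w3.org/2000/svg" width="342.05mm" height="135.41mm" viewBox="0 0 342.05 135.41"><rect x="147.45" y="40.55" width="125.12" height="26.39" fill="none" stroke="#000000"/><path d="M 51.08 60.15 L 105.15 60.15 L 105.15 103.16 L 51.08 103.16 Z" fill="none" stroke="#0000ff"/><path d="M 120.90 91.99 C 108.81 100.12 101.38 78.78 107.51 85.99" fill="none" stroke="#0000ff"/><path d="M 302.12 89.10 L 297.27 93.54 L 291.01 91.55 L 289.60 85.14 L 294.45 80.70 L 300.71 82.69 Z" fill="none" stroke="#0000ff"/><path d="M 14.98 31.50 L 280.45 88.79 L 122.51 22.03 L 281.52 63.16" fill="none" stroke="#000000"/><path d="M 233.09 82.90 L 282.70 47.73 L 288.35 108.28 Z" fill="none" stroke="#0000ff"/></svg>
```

1 u = 1 mm; y_m = 135.41 − y.

[1] `<rect>` rectangle, #000000→engrave S295 F3993: (147.45,94.86) → (272.57,94.86) → (272.57,68.47) → (147.45,68.47) → (147.45,94.86) (closed)

[2] `<path>` rectangle, #0000ff→score S654 F1882: (51.08,75.26) → (105.15,75.26) → (105.15,32.25) → (51.08,32.25) → (51.08,75.26) (closed)

[3] `<path>` cubic bezier, #0000ff→score S654 F1882: (120.90,43.42) → (110.69,42.96) → (105.57,49.26) → (107.51,49.42)

[4] `<path>` regular polygon, #0000ff→score S654 F1882: (302.12,46.31) → (297.27,41.87) → (291.01,43.86) → (289.60,50.27) → (294.45,54.71) → (300.71,52.72) → (302.12,46.31) (closed)

[5] `<path>` open polyline, #000000→engrave S295 F3993: (14.98,103.91) → (280.45,46.62) → (122.51,113.38) → (281.52,72.25)

[6] `<path>` regular polygon, #0000ff→score S654 F1882: (233.09,52.51) → (282.70,87.68) → (288.35,27.13) → (233.09,52.51) (closed)

(bCNC post)
(Date: synthetic)
G21
G90
G0 X147.45 Y94.86
M3 S295
G1 X272.57 Y94.86 F3993
G1 X272.57 Y68.47
G1 X147.45 Y68.47
G1 X147.45 Y94.86
M5
G0 X51.08 Y75.26
M3 S654
G1 X105.15 Y75.26 F1882
G1 X105.15 Y32.25
G1 X51.08 Y32.25
G1 X51.08 Y75.26
M5
G0 X120.90 Y43.42
M3 S654
G1 X110.69 Y42.96 F1882
G1 X105.57 Y49.26
G1 X107.51 Y49.42
M5
G0 X302.12 Y46.31
M3 S654
G1 X297.27 Y41.87 F1882
G1 X291.01 Y43.86
G1 X289.60 Y50.27
G1 X294.45 Y54.71
G1 X300.71 Y52.72
G1 X302.12 Y46.31
M5
G0 X14.98 Y103.91
M3 S295
G1 X280.45 Y46.62 F3993
G1 X122.51 Y113.38
G1 X281.52 Y72.25
M5
G0 X233.09 Y52.51
M3 S654
G1 X282.70 Y87.68 F1882
G1 X288.35 Y27.13
G1 X233.09 Y52.51
M5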